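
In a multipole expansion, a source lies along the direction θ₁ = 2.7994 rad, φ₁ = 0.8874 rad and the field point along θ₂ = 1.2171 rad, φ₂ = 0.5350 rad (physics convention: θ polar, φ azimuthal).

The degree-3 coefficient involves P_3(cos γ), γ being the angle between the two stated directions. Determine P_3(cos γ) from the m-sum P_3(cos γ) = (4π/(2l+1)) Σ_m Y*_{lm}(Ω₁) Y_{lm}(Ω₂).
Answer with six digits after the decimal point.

Term-by-term m-sum for l=3 (normalisation 4π/7 = 1.795196):
  m=-3: (-0.01399 + 0.00727j) × (-0.01178 - 0.34424j) = 0.00267 + 0.00473j  (running Σ = 0.00267 + 0.00473j)
  m=-2: (0.02196 - 0.10615j) × (0.14957 - 0.27326j) = -0.02572 - 0.02188j  (running Σ = -0.02305 - 0.01715j)
  m=-1: (0.23535 + 0.28902j) × (-0.10436 + 0.06185j) = -0.04244 - 0.01561j  (running Σ = -0.06549 - 0.03276j)
  m=0: (-0.50517 + 0.00000j) × (-0.31023 + 0.00000j) = 0.15672 + 0.00000j  (running Σ = 0.09123 - 0.03276j)
  m=1: (-0.23535 + 0.28902j) × (0.10436 + 0.06185j) = -0.04244 + 0.01561j  (running Σ = 0.04879 - 0.01715j)
  m=2: (0.02196 + 0.10615j) × (0.14957 + 0.27326j) = -0.02572 + 0.02188j  (running Σ = 0.02307 + 0.00473j)
  m=3: (0.01399 + 0.00727j) × (0.01178 - 0.34424j) = 0.00267 - 0.00473j  (running Σ = 0.02573 + 0.00000j)
Total Σ_m = 0.02573 + 0.00000j. Multiply by 1.795196: 0.04620 + 0.00000j. P_3(cos γ) = 0.046198

0.046198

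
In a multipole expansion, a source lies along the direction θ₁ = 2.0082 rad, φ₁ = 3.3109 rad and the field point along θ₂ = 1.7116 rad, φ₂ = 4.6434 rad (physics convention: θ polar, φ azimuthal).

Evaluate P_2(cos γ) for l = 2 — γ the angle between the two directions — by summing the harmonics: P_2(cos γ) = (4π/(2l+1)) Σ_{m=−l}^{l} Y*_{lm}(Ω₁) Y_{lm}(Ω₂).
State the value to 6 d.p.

-0.389713

Term-by-term m-sum for l=2 (normalisation 4π/5 = 2.513274):
  term(m=-2) = (-0.106649, -0.055062)   from Y*(Ω₁)=(0.298967, 0.105290), Y(Ω₂)=(-0.375068, -0.052082)
  term(m=-1) = (0.007511, -0.030922)   from Y*(Ω₁)=(0.292196, 0.049949), Y(Ω₂)=(0.007400, -0.107090)
  term(m=+0) = (0.043214, 0.000000)   from Y*(Ω₁)=(-0.145622, -0.000000), Y(Ω₂)=(-0.296757, 0.000000)
  term(m=+1) = (0.007511, 0.030922)   from Y*(Ω₁)=(-0.292196, 0.049949), Y(Ω₂)=(-0.007400, -0.107090)
  term(m=+2) = (-0.106649, 0.055062)   from Y*(Ω₁)=(0.298967, -0.105290), Y(Ω₂)=(-0.375068, 0.052082)
Accumulated sum (-0.155062, 0.000000); after 4π/(2l+1) scaling, (-0.389713, 0.000000) ⇒ P_2 = -0.389713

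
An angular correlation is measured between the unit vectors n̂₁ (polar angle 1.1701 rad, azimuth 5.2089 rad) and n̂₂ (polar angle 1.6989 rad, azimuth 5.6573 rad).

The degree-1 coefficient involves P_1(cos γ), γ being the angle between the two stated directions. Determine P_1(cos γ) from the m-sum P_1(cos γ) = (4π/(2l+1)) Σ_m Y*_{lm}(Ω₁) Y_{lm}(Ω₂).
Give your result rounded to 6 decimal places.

Expand P_1 via completeness: Σ_{m} conj(Y_{1,m}) at Ω₁ times Y_{1,m} at Ω₂ —
  m=-1: (+0.151543-0.279714i) × (+0.277710+0.200737i) = +0.098234-0.047259i  (running Σ = +0.098234-0.047259i)
  m=0: (+0.190584-0.000000i) × (-0.062421+0.000000i) = -0.011896+0.000000i  (running Σ = +0.086338-0.047259i)
  m=1: (-0.151543-0.279714i) × (-0.277710+0.200737i) = +0.098234+0.047259i  (running Σ = +0.184572+0.000000i)
Σ over m = +0.184572+0.000000i; ×(4π/3) → +0.773131+0.000000i. Real part: 0.773131

0.773131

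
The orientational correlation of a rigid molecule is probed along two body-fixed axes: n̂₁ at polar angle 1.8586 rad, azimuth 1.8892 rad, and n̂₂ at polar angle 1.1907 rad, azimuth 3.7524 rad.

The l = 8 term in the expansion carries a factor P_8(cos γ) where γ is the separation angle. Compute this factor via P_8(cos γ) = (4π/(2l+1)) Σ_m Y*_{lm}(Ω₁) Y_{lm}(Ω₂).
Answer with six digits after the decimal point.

Addition theorem: P_8(cos γ) = (4π/17) Σ_m Y*_{lm}(Ω₁) Y_{lm}(Ω₂), m = −8…8:
  m=-8: (-0.305169+0.206262i) × (+0.049367+0.280733i) = -0.072970-0.075489i  (running Σ = -0.072970-0.075489i)
  m=-7: (-0.345077-0.266728i) × (+0.192679-0.412765i) = -0.176585+0.091043i  (running Σ = -0.249555+0.015554i)
  m=-6: (+0.020325-0.057526i) × (-0.222626+0.128430i) = +0.002863+0.015417i  (running Σ = -0.246692+0.030971i)
  m=-5: (-0.335092-0.007112i) × (-0.194107-0.017039i) = +0.064922+0.007090i  (running Σ = -0.181769+0.038061i)
  m=-4: (-0.056346-0.183986i) × (+0.259593+0.217927i) = +0.025469-0.060041i  (running Σ = -0.156301-0.021979i)
  m=-3: (-0.206717+0.146204i) × (+0.010745+0.040129i) = -0.008088-0.006724i  (running Σ = -0.164389-0.028704i)
  m=-2: (-0.192012-0.142011i) × (+0.114759-0.315183i) = -0.066794+0.044222i  (running Σ = -0.231183+0.015518i)
  m=-1: (-0.066384+0.201396i) × (-0.019440+0.013611i) = -0.001451-0.004819i  (running Σ = -0.232634+0.010700i)
  m=0: (-0.250277-0.000000i) × (-0.328499+0.000000i) = +0.082216+0.000000i  (running Σ = -0.150418+0.010700i)
  m=1: (+0.066384+0.201396i) × (+0.019440+0.013611i) = -0.001451+0.004819i  (running Σ = -0.151869+0.015518i)
  m=2: (-0.192012+0.142011i) × (+0.114759+0.315183i) = -0.066794-0.044222i  (running Σ = -0.218663-0.028704i)
  m=3: (+0.206717+0.146204i) × (-0.010745+0.040129i) = -0.008088+0.006724i  (running Σ = -0.226751-0.021979i)
  m=4: (-0.056346+0.183986i) × (+0.259593-0.217927i) = +0.025469+0.060041i  (running Σ = -0.201283+0.038061i)
  m=5: (+0.335092-0.007112i) × (+0.194107-0.017039i) = +0.064922-0.007090i  (running Σ = -0.136360+0.030971i)
  m=6: (+0.020325+0.057526i) × (-0.222626-0.128430i) = +0.002863-0.015417i  (running Σ = -0.133497+0.015554i)
  m=7: (+0.345077-0.266728i) × (-0.192679-0.412765i) = -0.176585-0.091043i  (running Σ = -0.310082-0.075489i)
  m=8: (-0.305169-0.206262i) × (+0.049367-0.280733i) = -0.072970+0.075489i  (running Σ = -0.383052+0.000000i)
Total Σ_m = -0.383052+0.000000i. Multiply by 0.739198: -0.283151+0.000000i. P_8(cos γ) = -0.283151

-0.283151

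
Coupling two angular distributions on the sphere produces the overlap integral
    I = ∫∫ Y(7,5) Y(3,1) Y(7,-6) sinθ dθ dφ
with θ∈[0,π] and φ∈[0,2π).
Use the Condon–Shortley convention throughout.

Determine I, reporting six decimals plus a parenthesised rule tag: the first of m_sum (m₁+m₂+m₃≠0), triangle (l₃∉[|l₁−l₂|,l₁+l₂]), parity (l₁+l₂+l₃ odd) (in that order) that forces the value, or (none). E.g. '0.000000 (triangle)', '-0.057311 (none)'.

0.000000 (parity)

Σlᵢ=17 odd — θ-integrand is odd under cosθ→−cosθ; I=0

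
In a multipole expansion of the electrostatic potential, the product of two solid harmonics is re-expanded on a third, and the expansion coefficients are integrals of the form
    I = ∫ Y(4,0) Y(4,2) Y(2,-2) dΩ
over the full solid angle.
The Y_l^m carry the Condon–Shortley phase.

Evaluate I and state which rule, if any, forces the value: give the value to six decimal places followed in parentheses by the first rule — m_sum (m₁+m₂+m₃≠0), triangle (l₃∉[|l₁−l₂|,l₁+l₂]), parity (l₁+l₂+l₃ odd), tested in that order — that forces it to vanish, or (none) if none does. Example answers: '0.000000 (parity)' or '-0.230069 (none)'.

-0.190365 (none)

Checks pass: Σm=0; 10 even; l₃=2∈[0,8].
(2·4+1)(2·4+1)(2·2+1) = 405
Δ: 6! 2! 2! / 11! → 1/13860
sum: t=2:+1/192 t=3:−1/36 t=4:+1/192 = -5/288
3j²(4 4 2; 0 0 0) = Δ·Π!·Σ² = 20/693  (sign -1)
sum: t=4:+1/192 = 1/192
3j²(4 4 2; 0 2 -2) = Δ·Π!·Σ² = 3/77  (sign +1)
combine: 4πI² = 405·20/693·3/77 = 2700/5929
take √, sign -1: I = -0.19036462
No selection rule forces the value: the integral is nonzero (none).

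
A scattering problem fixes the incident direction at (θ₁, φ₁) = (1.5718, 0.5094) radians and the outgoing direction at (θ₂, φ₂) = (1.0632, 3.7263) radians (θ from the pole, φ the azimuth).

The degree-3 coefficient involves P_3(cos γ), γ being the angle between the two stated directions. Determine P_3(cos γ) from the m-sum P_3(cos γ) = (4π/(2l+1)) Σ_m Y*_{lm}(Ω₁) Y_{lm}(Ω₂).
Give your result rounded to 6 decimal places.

-0.349326

Addition theorem: P_3(cos γ) = (4π/7) Σ_m Y*_{lm}(Ω₁) Y_{lm}(Ω₂), m = −3…3:
  m=-3: Y*=(0.017767, 0.416845)  Y=(0.050765, 0.273803)  product (-0.113231, 0.026026)
  m=-2: Y*=(-0.000538, -0.000873)  Y=(0.148225, -0.349240)  product (-0.000385, 0.000058)
  m=-1: Y*=(-0.282147, -0.157599)  Y=(-0.042712, 0.028272)  product (0.016507, -0.001245)
  m=+0: Y*=(0.001124, -0.000000)  Y=(-0.329888, 0.000000)  product (-0.000371, 0.000000)
  m=+1: Y*=(0.282147, -0.157599)  Y=(0.042712, 0.028272)  product (0.016507, 0.001245)
  m=+2: Y*=(-0.000538, 0.000873)  Y=(0.148225, 0.349240)  product (-0.000385, -0.000058)
  m=+3: Y*=(-0.017767, 0.416845)  Y=(-0.050765, 0.273803)  product (-0.113231, -0.026026)
Accumulated sum (-0.194589, 0.000000); after 4π/(2l+1) scaling, (-0.349326, 0.000000) ⇒ P_3 = -0.349326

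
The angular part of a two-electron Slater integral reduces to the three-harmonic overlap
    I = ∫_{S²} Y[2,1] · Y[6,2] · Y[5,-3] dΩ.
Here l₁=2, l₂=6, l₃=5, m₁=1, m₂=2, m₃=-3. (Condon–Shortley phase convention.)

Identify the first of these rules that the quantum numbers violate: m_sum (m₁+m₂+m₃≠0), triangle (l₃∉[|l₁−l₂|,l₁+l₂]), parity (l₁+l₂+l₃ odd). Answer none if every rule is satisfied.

azimuthal sum: 1 + 2 − 3 = 0  ✓
4 ≤ 5 ≤ 8 (triangle on l)  ✓
L = 2 + 6 + 5 = 13 (odd)  ✗

parity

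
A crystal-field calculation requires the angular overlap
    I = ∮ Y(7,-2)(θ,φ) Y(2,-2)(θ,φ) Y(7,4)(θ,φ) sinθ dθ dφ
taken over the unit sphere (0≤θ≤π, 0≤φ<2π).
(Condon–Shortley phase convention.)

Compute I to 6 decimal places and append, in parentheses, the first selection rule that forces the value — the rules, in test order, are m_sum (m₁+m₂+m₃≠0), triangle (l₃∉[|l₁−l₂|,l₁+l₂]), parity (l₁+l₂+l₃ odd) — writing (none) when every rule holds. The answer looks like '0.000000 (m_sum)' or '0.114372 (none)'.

m-sum 0 ✓  L=16 even ✓  5≤7≤9 ✓
Π(2lᵢ+1) = 15×5×15 = 1125
triangle coeff Δ(7,2,7) = 1/185640
Σ_t [0,2]: t=0:+1/2419200 t=1:−1/518400 t=2:+1/2419200 = -1/907200
(3j)²=56/3315 [(7 2 7; 0 0 0)], sign=+1
Σ_t [0,0]: t=0:+1/8709120 = 1/8709120
(3j)²=55/3094 [(7 2 7; -2 -2 4)], sign=-1
⇒ 4πI² = 16500/48841
I = (-1)√(16500/48841/(4π)) = -0.16396259
No selection rule forces the value: the integral is nonzero (none).

-0.163963 (none)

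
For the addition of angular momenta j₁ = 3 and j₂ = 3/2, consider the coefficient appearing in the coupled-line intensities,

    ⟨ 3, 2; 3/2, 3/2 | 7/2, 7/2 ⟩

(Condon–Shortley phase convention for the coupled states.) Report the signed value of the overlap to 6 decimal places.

√[8·1!5!2!/9! · 5!1!3!0!7!0!] = √(19200)
  +(−1)^1/∏(1,0,0,2,5,0)! = -1/240  (running -1/240)
⟨..|..⟩ = √(19200)·(-1/240) = -0.577350

-0.577350  (= −√(1/3))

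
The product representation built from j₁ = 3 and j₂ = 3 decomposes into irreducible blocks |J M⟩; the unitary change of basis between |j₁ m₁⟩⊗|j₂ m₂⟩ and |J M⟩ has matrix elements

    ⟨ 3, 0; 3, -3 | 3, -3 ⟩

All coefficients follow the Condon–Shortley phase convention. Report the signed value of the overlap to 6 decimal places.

+0.408248

triangle: 3!*3!*3!/10! = 216/3628800
(j±m)!: 3!*3!*0!*6!*0!*6! = 18662400
prefactor² = (2J+1)*Δ*N² = 7776
  k=0: +1/(0!*3!*3!*0!*0!*3!) = 1/216
Σ = 1/216  ⇒  CG² = 7776*(1/216)² = 1/6
CG = +√(1/6) = +0.408248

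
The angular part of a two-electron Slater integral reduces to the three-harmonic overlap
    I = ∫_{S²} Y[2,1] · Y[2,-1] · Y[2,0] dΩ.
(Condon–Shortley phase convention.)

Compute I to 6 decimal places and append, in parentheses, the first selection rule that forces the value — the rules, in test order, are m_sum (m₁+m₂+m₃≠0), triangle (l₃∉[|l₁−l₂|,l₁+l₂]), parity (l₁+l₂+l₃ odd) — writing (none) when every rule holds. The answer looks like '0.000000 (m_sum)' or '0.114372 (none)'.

m-sum 0 ✓  L=6 even ✓  0≤2≤4 ✓
Π(2lᵢ+1) = 5×5×5 = 125
triangle coeff Δ(2,2,2) = 1/630
Σ_t [0,2]: t=0:+1/8 t=1:−1/1 t=2:+1/8 = -3/4
(3j)²=2/35 [(2 2 2; 0 0 0)], sign=-1
Σ_t [0,1]: t=0:+1/2 t=1:−1/4 = 1/4
(3j)²=1/70 [(2 2 2; 1 -1 0)], sign=+1
⇒ 4πI² = 5/49
I = (-1)√(5/49/(4π)) = -0.09011188
No selection rule forces the value: the integral is nonzero (none).

-0.090112 (none)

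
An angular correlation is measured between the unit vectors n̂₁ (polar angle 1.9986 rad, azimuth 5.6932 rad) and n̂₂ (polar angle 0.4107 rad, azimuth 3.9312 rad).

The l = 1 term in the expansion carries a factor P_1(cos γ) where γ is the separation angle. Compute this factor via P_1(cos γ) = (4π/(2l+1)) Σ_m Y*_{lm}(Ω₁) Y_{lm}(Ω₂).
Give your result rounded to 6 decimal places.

-0.449409

Term-by-term m-sum for l=1 (normalisation 4π/3 = 4.188790):
  [-1]  conj(Y_{1,-1})(Ω₁) = +0.261215-0.174893i ; Y_{1,-1}(Ω₂) = -0.097126+0.097947i ; Δ = -0.008241+0.042572i
  [+0]  conj(Y_{1,0})(Ω₁) = -0.202708-0.000000i ; Y_{1,0}(Ω₂) = +0.447971+0.000000i ; Δ = -0.090807-0.000000i
  [+1]  conj(Y_{1,1})(Ω₁) = -0.261215-0.174893i ; Y_{1,1}(Ω₂) = +0.097126+0.097947i ; Δ = -0.008241-0.042572i
Σ over m = -0.107289+0.000000i; ×(4π/3) → -0.449409+0.000000i. Real part: -0.449409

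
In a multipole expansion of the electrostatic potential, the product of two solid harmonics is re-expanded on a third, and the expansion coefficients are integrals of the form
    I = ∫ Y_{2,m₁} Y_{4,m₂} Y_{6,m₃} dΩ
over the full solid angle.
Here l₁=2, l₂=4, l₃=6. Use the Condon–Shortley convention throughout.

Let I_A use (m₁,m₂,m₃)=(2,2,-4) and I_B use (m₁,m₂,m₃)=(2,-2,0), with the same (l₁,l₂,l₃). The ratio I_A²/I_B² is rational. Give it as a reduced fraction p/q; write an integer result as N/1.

14/1

l's match ⇒ only the (l;m) 3-j factors differ between A and B.
A: triangle coeff Δ(2,4,6) = 1/6435; Σ_t [0,0]: t=0:+1/34560 = 1/34560; (3j)²=14/429 [(2 4 6; 2 2 -4)], sign=+1
B: triangle coeff Δ(2,4,6) = 1/6435; Σ_t [0,0]: t=0:+1/34560 = 1/34560; (3j)²=1/429 [(2 4 6; 2 -2 0)], sign=+1
I_A²/I_B² = (14/429)/(1/429) = 14/1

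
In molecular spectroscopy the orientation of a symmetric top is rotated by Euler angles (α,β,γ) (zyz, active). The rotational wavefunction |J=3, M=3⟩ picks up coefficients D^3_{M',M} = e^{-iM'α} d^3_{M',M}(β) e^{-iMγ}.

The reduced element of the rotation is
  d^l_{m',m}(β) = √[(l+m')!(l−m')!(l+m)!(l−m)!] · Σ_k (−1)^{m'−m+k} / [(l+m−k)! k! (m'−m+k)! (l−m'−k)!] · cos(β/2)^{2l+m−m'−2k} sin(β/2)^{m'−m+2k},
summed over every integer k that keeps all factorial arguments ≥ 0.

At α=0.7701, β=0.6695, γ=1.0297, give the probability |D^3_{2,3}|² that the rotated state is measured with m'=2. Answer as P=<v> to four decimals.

First d^3_{2,3}(β=0.6695), then the phase factors e^{-i(2)α} and e^{-i(3)γ}:
Half-angle: c=0.944492, s=0.328533. N=√(120·1·720·1)=293.938769
Admissible k: 1..1 (factorial args all ≥0)
  k=1: (−1)^0·293.9388/(120)·0.9445^5·0.3285^1 = +0.604849
d^3_{2,3}(0.6695) = +0.604849
|D^3_{2,3}|² = |d^3_{2,3}(β)|² = (+0.604849)² = 0.365843 (the z-rotation phases have unit modulus)

P=0.3658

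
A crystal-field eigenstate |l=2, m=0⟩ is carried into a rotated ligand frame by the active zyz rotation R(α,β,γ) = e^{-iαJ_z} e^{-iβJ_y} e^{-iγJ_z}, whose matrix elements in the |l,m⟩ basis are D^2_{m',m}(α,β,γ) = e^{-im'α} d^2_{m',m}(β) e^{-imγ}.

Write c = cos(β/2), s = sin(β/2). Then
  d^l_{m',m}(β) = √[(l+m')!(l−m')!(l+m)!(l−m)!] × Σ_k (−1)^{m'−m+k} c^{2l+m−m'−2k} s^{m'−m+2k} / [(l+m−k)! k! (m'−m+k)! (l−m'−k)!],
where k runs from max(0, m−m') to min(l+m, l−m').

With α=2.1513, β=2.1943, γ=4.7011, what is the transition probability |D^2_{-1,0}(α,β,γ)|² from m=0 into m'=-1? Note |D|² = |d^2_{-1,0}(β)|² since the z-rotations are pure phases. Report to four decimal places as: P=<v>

Split into d^2_{-1,0}(β=2.1943) × two z-phases.
With c≡cos(β/2)=0.456134 and s≡sin(β/2)=0.889911, N=[1·6·2·2]^{1/2}=4.898979
k∈{1,2} keeps every argument non-negative
  k=1: (−1)^0·4.8990/(2)·0.4561^3·0.8899^1 = +0.206871
  k=2: (−1)^1·4.8990/(2)·0.4561^1·0.8899^3 = -0.787423
d^2_{-1,0}(2.1943) = +0.206871 -0.787423 = -0.580552
|D^2_{-1,0}|² = |d^2_{-1,0}(β)|² = (-0.580552)² = 0.337040 (the z-rotation phases have unit modulus)

P=0.3370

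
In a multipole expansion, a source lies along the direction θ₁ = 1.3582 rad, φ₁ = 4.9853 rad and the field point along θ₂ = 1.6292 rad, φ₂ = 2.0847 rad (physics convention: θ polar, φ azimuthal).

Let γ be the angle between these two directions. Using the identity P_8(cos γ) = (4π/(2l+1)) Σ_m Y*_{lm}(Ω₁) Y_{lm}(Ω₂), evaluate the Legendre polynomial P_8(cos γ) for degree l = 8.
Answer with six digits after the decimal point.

Term-by-term m-sum for l=8 (normalisation 4π/17 = 0.739198):
  m=-8: (-0.246975+0.351499i) × (-0.287573+0.419301i) = -0.076360-0.204638i  (running Σ = -0.076360-0.204638i)
  m=-7: (-0.349741-0.123551i) × (+0.052337+0.106778i) = -0.005112-0.043811i  (running Σ = -0.081472-0.248449i)
  m=-6: (-0.007267+0.108833i) × (-0.352942-0.020554i) = +0.004802-0.038262i  (running Σ = -0.076670-0.286712i)
  m=-5: (-0.349516+0.073124i) × (-0.075131+0.116681i) = +0.017727-0.046276i  (running Σ = -0.058943-0.332987i)
  m=-4: (-0.004086-0.007864i) × (-0.142834-0.271161i) = -0.001549+0.002231i  (running Σ = -0.060492-0.330756i)
  m=-3: (-0.241322+0.225746i) × (-0.147640-0.004295i) = +0.036598-0.032293i  (running Σ = -0.023894-0.363049i)
  m=-2: (-0.052249-0.031734i) × (+0.147692-0.244726i) = -0.015483+0.008100i  (running Σ = -0.039377-0.354949i)
  m=-1: (-0.084786+0.302920i) × (-0.074430-0.131853i) = +0.046252-0.011367i  (running Σ = +0.006875-0.366316i)
  m=0: (-0.076280-0.000000i) × (+0.279754+0.000000i) = -0.021340-0.000000i  (running Σ = -0.014465-0.366316i)
  m=1: (+0.084786+0.302920i) × (+0.074430-0.131853i) = +0.046252+0.011367i  (running Σ = +0.031787-0.354949i)
  m=2: (-0.052249+0.031734i) × (+0.147692+0.244726i) = -0.015483-0.008100i  (running Σ = +0.016304-0.363049i)
  m=3: (+0.241322+0.225746i) × (+0.147640-0.004295i) = +0.036598+0.032293i  (running Σ = +0.052902-0.330756i)
  m=4: (-0.004086+0.007864i) × (-0.142834+0.271161i) = -0.001549-0.002231i  (running Σ = +0.051353-0.332987i)
  m=5: (+0.349516+0.073124i) × (+0.075131+0.116681i) = +0.017727+0.046276i  (running Σ = +0.069080-0.286712i)
  m=6: (-0.007267-0.108833i) × (-0.352942+0.020554i) = +0.004802+0.038262i  (running Σ = +0.073882-0.248449i)
  m=7: (+0.349741-0.123551i) × (-0.052337+0.106778i) = -0.005112+0.043811i  (running Σ = +0.068770-0.204638i)
  m=8: (-0.246975-0.351499i) × (-0.287573-0.419301i) = -0.076360+0.204638i  (running Σ = -0.007590+0.000000i)
Accumulated sum -0.007590+0.000000i; after 4π/(2l+1) scaling, -0.005610+0.000000i ⇒ P_8 = -0.005610

-0.005610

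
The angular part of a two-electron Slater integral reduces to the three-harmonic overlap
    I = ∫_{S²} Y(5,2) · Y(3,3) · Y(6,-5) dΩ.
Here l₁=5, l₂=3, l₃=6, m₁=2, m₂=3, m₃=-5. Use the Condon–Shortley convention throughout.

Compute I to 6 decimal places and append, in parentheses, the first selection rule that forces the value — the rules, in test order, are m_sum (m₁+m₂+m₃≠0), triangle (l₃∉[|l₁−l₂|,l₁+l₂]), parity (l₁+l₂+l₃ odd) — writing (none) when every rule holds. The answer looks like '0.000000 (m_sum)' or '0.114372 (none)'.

Checks pass: Σm=0; 14 even; l₃=6∈[2,8].
(2·5+1)(2·3+1)(2·6+1) = 1001
Δ: 2! 8! 4! / 15! → 1/675675
sum: t=0:+1/8640 t=1:−1/2304 t=2:+1/8640 = -7/34560
3j²(5 3 6; 0 0 0) = Δ·Π!·Σ² = 7/429  (sign -1)
sum: t=2:+1/241920 = 1/241920
3j²(5 3 6; 2 3 -5) = Δ·Π!·Σ² = 2/91  (sign -1)
combine: 4πI² = 1001·7/429·2/91 = 14/39
take √, sign +1: I = 0.16901560
No selection rule forces the value: the integral is nonzero (none).

0.169016 (none)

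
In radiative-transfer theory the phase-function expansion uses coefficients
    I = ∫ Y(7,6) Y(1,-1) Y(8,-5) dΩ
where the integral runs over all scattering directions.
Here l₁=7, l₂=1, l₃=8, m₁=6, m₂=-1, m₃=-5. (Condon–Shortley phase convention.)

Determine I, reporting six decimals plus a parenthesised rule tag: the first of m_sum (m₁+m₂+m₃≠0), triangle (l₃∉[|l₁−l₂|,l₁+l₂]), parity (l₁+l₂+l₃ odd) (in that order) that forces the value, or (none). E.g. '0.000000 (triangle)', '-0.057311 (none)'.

Rules hold: Σm=0, L=16 even, 6≤8≤8.
N = 15·3·17 = 765
Δ = 0!·14!·2!/17! = 1/2040
Racah Σ t=0..0: t=0:+1/25401600 = 1/25401600
⇒ 3j(7 1 8; 0 0 0)² = 8/255, sgn +1
Racah Σ t=0..0: t=0:+1/12454041600 = 1/12454041600
⇒ 3j(7 1 8; 6 -1 -5)² = 1/680, sgn -1
4πI² = N·(3j₀)²·(3jₘ)² = 3/85
I = -1·√(0.0352941/4π) = -0.05299638
No selection rule forces the value: the integral is nonzero (none).

-0.052996 (none)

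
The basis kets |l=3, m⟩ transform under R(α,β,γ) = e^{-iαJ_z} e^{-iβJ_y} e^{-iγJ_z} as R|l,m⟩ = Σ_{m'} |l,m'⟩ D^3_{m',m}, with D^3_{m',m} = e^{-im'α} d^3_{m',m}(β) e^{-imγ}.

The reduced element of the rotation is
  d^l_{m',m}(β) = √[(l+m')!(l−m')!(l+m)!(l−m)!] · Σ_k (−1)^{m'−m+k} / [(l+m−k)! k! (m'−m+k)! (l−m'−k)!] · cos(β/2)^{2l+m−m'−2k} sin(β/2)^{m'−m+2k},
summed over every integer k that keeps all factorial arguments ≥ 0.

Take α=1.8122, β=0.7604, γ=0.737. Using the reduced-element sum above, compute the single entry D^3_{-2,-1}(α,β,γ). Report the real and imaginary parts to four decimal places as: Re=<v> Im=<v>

Re=-0.1896 Im=-0.5178

Split into d^3_{-2,-1}(β=0.7604) × two z-phases.
c=cos(0.760400/2)=0.928590, s=sin(0.760400/2)=0.371106; N=√[1·120·2·24]=75.894664
k: max(0,(-1)−(-2))=1 … min(3+(-1),3−(-2))=2
  k=1: (−1)^0·75.8947/(24)·0.9286^5·0.3711^1 = +0.810250
  k=2: (−1)^1·75.8947/(12)·0.9286^3·0.3711^3 = -0.258820
d^3_{-2,-1}(0.7604) = +0.810250 -0.258820 = +0.551431
Phases: e^{-i·(-2)·1.8122}=-0.885695-0.464267i, e^{-i·(-1)·0.7370}=+0.740488+0.672069i ⇒ D=-0.189597-0.517812i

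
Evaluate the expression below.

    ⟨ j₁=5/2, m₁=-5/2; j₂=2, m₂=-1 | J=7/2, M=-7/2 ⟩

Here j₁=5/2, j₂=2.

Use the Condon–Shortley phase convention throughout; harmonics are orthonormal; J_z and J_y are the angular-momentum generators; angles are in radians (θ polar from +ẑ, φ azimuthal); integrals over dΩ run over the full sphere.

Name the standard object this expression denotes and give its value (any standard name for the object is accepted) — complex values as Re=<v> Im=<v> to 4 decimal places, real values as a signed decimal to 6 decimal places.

This is a Clebsch–Gordan (vector-coupling) coefficient.
√[8·1!4!3!/9! · 0!5!1!3!0!7!] = √(11520)
  +(−1)^1/∏(1,0,4,0,0,3)! = -1/144  (running -1/144)
⟨..|..⟩ = √(11520)·(-1/144) = -0.745356

Clebsch–Gordan coefficient, −√(5/9) ≈ -0.745356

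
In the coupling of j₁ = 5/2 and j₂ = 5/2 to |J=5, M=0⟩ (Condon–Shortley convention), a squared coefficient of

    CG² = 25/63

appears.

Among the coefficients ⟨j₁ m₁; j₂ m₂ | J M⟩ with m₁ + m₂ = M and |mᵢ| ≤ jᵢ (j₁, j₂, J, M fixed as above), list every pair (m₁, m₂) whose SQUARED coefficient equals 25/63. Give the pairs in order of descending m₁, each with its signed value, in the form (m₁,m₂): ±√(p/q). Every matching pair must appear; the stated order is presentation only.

Admissible pairs with m₁+m₂ = M = 0: (-5/2,5/2), (-3/2,3/2), (-1/2,1/2), (1/2,-1/2), (3/2,-3/2), (5/2,-5/2)
  (m₁,m₂)=(5/2,-5/2): CG² = 1/252, CG = +√(1/252)
  (m₁,m₂)=(3/2,-3/2): CG² = 25/252, CG = +√(25/252)
  (m₁,m₂)=(1/2,-1/2): CG² = 25/63, CG = +√(25/63)   ← matches the target
  (m₁,m₂)=(-1/2,1/2): CG² = 25/63, CG = +√(25/63)   ← matches the target
  (m₁,m₂)=(-3/2,3/2): CG² = 25/252, CG = +√(25/252)
  (m₁,m₂)=(-5/2,5/2): CG² = 1/252, CG = +√(1/252)
Pairs with CG² = 25/63: (1/2,-1/2): +√(25/63); (-1/2,1/2): +√(25/63)

(1/2,-1/2): +√(25/63); (-1/2,1/2): +√(25/63)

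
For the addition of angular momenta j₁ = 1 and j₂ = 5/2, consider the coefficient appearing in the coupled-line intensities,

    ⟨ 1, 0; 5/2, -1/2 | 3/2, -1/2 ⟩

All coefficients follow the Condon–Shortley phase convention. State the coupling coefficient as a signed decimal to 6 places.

j₁+j₂−J=2  J+j₁−j₂=0  J−j₁+j₂=3  j₁+j₂+J+1=6
(j₁±m₁, j₂±m₂, J±M) = (1,1,2,3,1,2)
P² = 8/5
sum k=1..1:
  [1] −1/2 = -1/2
S = -1/2
C² = P²·S² = 2/5 ; C = -0.632456

−√(2/5) ≈ -0.632456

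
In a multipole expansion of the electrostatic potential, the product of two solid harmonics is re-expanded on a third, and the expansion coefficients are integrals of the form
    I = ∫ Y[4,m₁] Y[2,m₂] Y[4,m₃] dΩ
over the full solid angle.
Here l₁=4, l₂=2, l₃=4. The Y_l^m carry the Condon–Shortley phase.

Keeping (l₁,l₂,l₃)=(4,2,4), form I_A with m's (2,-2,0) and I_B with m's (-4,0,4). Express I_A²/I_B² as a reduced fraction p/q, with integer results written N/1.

Same 4,2,4: normalisation and zero-m 3j drop out of the ratio.
A: Δ: 2! 6! 2! / 11! → 1/13860; sum: t=0:+1/192 = 1/192; 3j²(4 2 4; 2 -2 0) = Δ·Π!·Σ² = 3/77  (sign +1)
B: Δ: 2! 6! 2! / 11! → 1/13860; sum: t=2:+1/2880 = 1/2880; 3j²(4 2 4; -4 0 4) = Δ·Π!·Σ² = 28/495  (sign +1)
I_A²/I_B² = (3/77)/(28/495) = 135/196

135/196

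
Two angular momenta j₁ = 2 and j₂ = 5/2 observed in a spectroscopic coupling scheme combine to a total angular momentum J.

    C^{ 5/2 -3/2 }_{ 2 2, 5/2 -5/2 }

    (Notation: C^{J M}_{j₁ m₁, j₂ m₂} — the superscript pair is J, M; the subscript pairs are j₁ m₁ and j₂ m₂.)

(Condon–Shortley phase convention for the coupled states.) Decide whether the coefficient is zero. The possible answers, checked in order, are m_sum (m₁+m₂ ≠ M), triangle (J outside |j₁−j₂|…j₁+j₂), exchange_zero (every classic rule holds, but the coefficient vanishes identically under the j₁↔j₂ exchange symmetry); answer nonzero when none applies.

m_sum

m-sum: m₁+m₂ = 2+(-5/2) = -1/2, M = -3/2  ✗ ⇒ coefficient is 0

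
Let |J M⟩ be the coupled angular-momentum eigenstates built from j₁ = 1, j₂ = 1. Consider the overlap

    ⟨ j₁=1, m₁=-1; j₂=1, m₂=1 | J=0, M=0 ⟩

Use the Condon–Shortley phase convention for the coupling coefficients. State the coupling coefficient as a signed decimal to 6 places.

+0.577350

triangle: 2!·0!·0!/3! = 2/6
(j±m)!: 0!·2!·2!·0!·0!·0! = 4
prefactor² = (2J+1)·Δ·N² = 4/3
  k=2: +1/(2!·0!·0!·0!·0!·0!) = 1/2
Σ = 1/2  ⇒  CG² = 4/3·(1/2)² = 1/3
CG = +√(1/3) = +0.577350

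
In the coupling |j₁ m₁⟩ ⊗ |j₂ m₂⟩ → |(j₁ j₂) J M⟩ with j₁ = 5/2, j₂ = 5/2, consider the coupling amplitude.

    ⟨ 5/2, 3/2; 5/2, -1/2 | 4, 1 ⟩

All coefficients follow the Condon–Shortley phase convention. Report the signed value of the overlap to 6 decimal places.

√[9·1!4!4!/10! · 4!1!2!3!5!3!] = √(10368/35)
  +(−1)^0/∏(0,1,1,2,3,2)! = 1/24  (running 1/24)
  +(−1)^1/∏(1,0,0,1,4,3)! = -1/144  (running 5/144)
⟨..|..⟩ = √(10368/35)·(5/144) = +0.597614

+√(5/14) = +0.597614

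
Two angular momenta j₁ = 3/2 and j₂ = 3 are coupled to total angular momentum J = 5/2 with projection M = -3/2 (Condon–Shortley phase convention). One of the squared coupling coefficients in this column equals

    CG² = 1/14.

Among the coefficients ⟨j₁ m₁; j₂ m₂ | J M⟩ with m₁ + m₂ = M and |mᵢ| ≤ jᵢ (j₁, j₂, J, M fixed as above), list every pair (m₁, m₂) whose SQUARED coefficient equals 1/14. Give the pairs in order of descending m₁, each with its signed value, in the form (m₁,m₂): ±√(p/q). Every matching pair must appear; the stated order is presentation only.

Admissible pairs with m₁+m₂ = M = -3/2: (-3/2,0), (-1/2,-1), (1/2,-2), (3/2,-3)
  (m₁,m₂)=(3/2,-3): CG² = 9/28, CG = +√(9/28)
  (m₁,m₂)=(1/2,-2): CG² = 1/14, CG = +√(1/14)   ← matches the target
  (m₁,m₂)=(-1/2,-1): CG² = 7/20, CG = −√(7/20)
  (m₁,m₂)=(-3/2,0): CG² = 9/35, CG = +√(9/35)
Pairs with CG² = 1/14: (1/2,-2): +√(1/14)

(1/2,-2): +√(1/14)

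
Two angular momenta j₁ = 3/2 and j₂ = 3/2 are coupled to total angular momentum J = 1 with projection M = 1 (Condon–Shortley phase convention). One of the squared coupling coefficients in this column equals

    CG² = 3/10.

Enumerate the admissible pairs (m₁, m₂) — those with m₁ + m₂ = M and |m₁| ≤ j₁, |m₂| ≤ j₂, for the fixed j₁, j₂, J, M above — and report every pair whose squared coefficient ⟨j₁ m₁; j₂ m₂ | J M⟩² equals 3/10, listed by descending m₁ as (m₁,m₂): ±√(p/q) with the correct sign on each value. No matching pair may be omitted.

Admissible pairs with m₁+m₂ = M = 1: (-1/2,3/2), (1/2,1/2), (3/2,-1/2)
  (m₁,m₂)=(3/2,-1/2): CG² = 3/10, CG = +√(3/10)   ← matches the target
  (m₁,m₂)=(1/2,1/2): CG² = 2/5, CG = −√(2/5)
  (m₁,m₂)=(-1/2,3/2): CG² = 3/10, CG = +√(3/10)   ← matches the target
Pairs with CG² = 3/10: (3/2,-1/2): +√(3/10); (-1/2,3/2): +√(3/10)

(3/2,-1/2): +√(3/10); (-1/2,3/2): +√(3/10)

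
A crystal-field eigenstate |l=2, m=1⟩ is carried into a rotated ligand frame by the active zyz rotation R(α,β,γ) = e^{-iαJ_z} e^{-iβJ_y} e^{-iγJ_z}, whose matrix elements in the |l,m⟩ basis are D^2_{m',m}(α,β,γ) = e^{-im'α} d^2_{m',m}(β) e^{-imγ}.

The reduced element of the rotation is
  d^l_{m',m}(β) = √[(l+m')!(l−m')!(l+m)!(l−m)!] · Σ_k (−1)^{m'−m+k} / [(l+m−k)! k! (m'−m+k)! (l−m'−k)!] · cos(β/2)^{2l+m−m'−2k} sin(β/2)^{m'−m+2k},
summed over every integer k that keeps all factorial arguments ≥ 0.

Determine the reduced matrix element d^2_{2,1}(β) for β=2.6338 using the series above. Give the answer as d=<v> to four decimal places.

d=-0.0307

d^2_{2,1}(β=2.6338) via the finite sum:
With c≡cos(β/2)=0.251177 and s≡sin(β/2)=0.967941, N=[24·1·6·1]^{1/2}=12.000000
Admissible k: 0..0 (factorial args all ≥0)
  k=0: (−1)^1·12.0000/(6)·0.2512^3·0.9679^1 = -0.030677
d^2_{2,1}(2.6338) = -0.030677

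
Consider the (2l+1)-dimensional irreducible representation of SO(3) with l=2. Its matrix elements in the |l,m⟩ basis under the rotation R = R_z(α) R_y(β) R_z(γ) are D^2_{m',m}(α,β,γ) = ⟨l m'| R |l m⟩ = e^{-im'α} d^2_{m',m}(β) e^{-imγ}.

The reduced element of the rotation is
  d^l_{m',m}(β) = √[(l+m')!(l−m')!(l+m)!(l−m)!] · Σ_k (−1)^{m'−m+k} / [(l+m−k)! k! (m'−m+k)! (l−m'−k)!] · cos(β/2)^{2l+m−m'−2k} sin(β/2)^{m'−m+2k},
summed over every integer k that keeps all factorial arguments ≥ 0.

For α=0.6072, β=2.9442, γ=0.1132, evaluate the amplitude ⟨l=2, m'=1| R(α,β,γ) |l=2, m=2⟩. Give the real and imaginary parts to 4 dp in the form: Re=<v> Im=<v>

Re=0.0013 Im=-0.0014

D^2_{1,2}(0.6072,2.9442,0.1132) = e^{-i·1·0.6072}·d^2_{1,2}(2.9442)·e^{-i·2·0.1132}. Compute d first:
Half-angle: c=0.098536, s=0.995133. N=√(6·1·24·1)=12.000000
Admissible k: 1..1 (factorial args all ≥0)
  k=1: (−1)^0·12.0000/(6)·0.0985^3·0.9951^1 = +0.001904
d^2_{1,2}(2.9442) = +0.001904
Attach z-rotation phases: D = e^{-i(1)(0.6072)}·(+0.001904)·e^{-i(2)(0.1132)} = +0.001280-0.001410i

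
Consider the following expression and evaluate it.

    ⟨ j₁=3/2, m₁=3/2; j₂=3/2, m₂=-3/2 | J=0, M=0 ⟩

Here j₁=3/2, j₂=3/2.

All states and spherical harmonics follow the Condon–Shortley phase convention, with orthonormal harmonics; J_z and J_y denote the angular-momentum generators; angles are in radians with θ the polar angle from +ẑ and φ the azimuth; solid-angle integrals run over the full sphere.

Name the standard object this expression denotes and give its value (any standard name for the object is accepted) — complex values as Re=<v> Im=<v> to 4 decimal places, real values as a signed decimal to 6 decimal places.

Clebsch–Gordan coefficient, +√(1/4) ≈ +0.500000

This is a Clebsch–Gordan (vector-coupling) coefficient.
√[1·3!0!0!/4! · 3!0!0!3!0!0!] = √(9)
  +(−1)^0/∏(0,3,0,0,0,0)! = 1/6  (running 1/6)
⟨..|..⟩ = √(9)·(1/6) = +0.500000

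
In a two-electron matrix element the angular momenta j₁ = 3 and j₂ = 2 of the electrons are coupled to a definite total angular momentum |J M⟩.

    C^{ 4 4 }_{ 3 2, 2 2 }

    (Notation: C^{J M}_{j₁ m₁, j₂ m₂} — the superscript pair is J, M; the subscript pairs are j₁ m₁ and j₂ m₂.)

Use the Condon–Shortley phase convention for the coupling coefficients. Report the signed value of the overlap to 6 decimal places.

-0.632456

j₁+j₂−J=1  J+j₁−j₂=5  J−j₁+j₂=3  j₁+j₂+J+1=10
(j₁±m₁, j₂±m₂, J±M) = (5,1,4,0,8,0)
P² = 207360
sum k=1..1:
  [1] −1/720 = -1/720
S = -1/720
C² = P²·S² = 2/5 ; C = -0.632456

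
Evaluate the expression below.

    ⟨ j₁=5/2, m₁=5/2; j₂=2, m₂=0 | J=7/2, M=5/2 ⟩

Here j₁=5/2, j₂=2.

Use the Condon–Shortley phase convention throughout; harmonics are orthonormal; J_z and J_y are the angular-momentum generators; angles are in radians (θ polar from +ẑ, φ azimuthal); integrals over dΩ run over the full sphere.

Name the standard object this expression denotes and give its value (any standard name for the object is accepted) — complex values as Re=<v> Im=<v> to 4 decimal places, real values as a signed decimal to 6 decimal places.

Clebsch–Gordan coefficient, +√(10/21) ≈ +0.690066

This is a Clebsch–Gordan (vector-coupling) coefficient.
triangle: 1!×4!×3!/9! = 144/362880
(j±m)!: 5!×0!×2!×2!×6!×1! = 345600
prefactor² = (2J+1)×Δ×N² = 7680/7
  k=0: +1/(0!×1!×0!×2!×4!×1!) = 1/48
Σ = 1/48  ⇒  CG² = 7680/7×(1/48)² = 10/21
CG = +√(10/21) = +0.690066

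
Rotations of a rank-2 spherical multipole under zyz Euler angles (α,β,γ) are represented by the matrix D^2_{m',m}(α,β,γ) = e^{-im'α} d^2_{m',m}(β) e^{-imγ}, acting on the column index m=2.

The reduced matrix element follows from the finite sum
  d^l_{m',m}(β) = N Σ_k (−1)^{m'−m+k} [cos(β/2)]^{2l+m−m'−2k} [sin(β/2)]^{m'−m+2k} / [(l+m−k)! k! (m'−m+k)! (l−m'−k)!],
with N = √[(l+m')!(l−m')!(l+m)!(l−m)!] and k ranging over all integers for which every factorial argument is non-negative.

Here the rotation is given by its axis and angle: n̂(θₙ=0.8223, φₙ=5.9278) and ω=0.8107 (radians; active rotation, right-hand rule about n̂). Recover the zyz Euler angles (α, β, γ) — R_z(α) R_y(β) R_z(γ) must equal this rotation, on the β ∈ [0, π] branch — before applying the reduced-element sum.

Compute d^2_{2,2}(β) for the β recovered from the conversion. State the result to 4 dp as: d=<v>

Axis–angle → zyz. n̂ = (sinθₙcosφₙ, sinθₙsinφₙ, cosθₙ) = (+0.686928, -0.254949, +0.680538), ω = 0.8107.
R = I cosω + sinω [n̂]ₓ + (1−cosω) n̂n̂ᵀ gives
  R = [+0.835747, -0.547700, -0.039389; +0.438766, +0.709206, -0.551825; +0.330169, +0.443904, +0.833029]
β = atan2(√(R₁₃²+R₂₃²), R₃₃) = 0.586235; α = atan2(R₂₃, R₁₃) mod 2π = 4.641131; γ = atan2(R₃₂, −R₃₁) mod 2π = 2.210309
d^2_{2,2}(β=0.5862) via the finite sum:
c=cos(0.586235/2)=0.957348, s=sin(0.586235/2)=0.288938; N=√[24·1·24·1]=24.000000
Admissible k: 0..0 (factorial args all ≥0)
  k=0: (−1)^0·24.0000/(24)·0.9573^4·0.2889^0 = +0.839999
d^2_{2,2}(0.5862) = +0.839999

d=0.8400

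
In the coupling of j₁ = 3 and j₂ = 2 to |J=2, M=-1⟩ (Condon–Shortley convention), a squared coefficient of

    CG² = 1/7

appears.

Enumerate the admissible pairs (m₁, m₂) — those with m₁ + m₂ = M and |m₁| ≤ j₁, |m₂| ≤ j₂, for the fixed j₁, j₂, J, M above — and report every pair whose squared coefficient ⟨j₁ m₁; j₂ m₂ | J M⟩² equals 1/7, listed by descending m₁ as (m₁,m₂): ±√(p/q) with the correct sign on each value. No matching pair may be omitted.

(-1,0): +√(1/7)

Admissible pairs with m₁+m₂ = M = -1: (-3,2), (-2,1), (-1,0), (0,-1), (1,-2)
  (m₁,m₂)=(1,-2): CG² = 3/14, CG = +√(3/14)
  (m₁,m₂)=(0,-1): CG² = 2/7, CG = −√(2/7)
  (m₁,m₂)=(-1,0): CG² = 1/7, CG = +√(1/7)   ← matches the target
  (m₁,m₂)=(-2,1): CG² = 0/1, CG = 0
  (m₁,m₂)=(-3,2): CG² = 5/14, CG = −√(5/14)
Pairs with CG² = 1/7: (-1,0): +√(1/7)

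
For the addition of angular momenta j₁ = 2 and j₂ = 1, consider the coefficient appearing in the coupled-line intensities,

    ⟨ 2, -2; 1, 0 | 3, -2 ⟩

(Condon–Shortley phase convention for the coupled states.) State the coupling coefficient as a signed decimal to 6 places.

triangle: 0!×4!×2!/7! = 48/5040
(j±m)!: 0!×4!×1!×1!×1!×5! = 2880
prefactor² = (2J+1)×Δ×N² = 192
  k=0: +1/(0!×0!×4!×1!×0!×1!) = 1/24
Σ = 1/24  ⇒  CG² = 192×(1/24)² = 1/3
CG = +√(1/3) = +0.577350

+0.577350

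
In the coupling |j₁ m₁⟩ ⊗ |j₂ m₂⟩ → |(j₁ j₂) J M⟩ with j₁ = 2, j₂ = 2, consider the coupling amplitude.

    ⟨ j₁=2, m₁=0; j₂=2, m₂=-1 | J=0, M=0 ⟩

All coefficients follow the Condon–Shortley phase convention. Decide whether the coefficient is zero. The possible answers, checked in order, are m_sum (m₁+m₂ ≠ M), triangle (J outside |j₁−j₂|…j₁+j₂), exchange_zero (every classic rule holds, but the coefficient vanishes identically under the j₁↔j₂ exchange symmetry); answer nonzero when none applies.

m-sum: m₁+m₂ = 0+(-1) = -1, M = 0  ✗ ⇒ coefficient is 0

m_sum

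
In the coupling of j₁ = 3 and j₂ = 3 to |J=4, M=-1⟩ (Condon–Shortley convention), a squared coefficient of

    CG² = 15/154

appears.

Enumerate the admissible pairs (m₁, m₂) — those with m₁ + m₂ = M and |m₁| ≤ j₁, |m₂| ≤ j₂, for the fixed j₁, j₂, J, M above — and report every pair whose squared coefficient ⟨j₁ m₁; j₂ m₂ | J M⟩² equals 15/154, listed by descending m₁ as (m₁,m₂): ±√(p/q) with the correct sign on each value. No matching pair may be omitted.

(0,-1): −√(15/154); (-1,0): −√(15/154)

Admissible pairs with m₁+m₂ = M = -1: (-3,2), (-2,1), (-1,0), (0,-1), (1,-2), (2,-3)
  (m₁,m₂)=(2,-3): CG² = 15/77, CG = +√(15/77)
  (m₁,m₂)=(1,-2): CG² = 16/77, CG = +√(16/77)
  (m₁,m₂)=(0,-1): CG² = 15/154, CG = −√(15/154)   ← matches the target
  (m₁,m₂)=(-1,0): CG² = 15/154, CG = −√(15/154)   ← matches the target
  (m₁,m₂)=(-2,1): CG² = 16/77, CG = +√(16/77)
  (m₁,m₂)=(-3,2): CG² = 15/77, CG = +√(15/77)
Pairs with CG² = 15/154: (0,-1): −√(15/154); (-1,0): −√(15/154)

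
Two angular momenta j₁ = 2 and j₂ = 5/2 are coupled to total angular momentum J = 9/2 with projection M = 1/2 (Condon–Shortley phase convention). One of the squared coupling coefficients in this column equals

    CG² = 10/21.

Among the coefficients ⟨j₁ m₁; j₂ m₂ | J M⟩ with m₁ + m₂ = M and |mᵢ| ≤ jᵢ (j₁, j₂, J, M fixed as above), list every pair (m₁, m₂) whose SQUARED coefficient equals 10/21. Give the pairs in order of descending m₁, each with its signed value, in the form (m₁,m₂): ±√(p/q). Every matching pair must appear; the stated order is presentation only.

(0,1/2): +√(10/21)

Admissible pairs with m₁+m₂ = M = 1/2: (-2,5/2), (-1,3/2), (0,1/2), (1,-1/2), (2,-3/2)
  (m₁,m₂)=(2,-3/2): CG² = 5/126, CG = +√(5/126)
  (m₁,m₂)=(1,-1/2): CG² = 20/63, CG = +√(20/63)
  (m₁,m₂)=(0,1/2): CG² = 10/21, CG = +√(10/21)   ← matches the target
  (m₁,m₂)=(-1,3/2): CG² = 10/63, CG = +√(10/63)
  (m₁,m₂)=(-2,5/2): CG² = 1/126, CG = +√(1/126)
Pairs with CG² = 10/21: (0,1/2): +√(10/21)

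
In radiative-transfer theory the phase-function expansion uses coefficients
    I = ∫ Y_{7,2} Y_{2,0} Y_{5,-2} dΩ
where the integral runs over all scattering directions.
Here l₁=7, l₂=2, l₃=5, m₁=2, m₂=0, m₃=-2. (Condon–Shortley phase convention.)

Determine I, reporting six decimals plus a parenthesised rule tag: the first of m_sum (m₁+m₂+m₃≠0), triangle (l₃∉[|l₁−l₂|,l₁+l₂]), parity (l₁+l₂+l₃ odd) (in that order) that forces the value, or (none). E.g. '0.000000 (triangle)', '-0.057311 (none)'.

m-sum 0 ✓  L=14 even ✓  5≤5≤9 ✓
Π(2lᵢ+1) = 15×5×11 = 825
triangle coeff Δ(7,2,5) = 1/15015
Σ_t [2,2]: t=2:+1/57600 = 1/57600
(3j)²=21/715 [(7 2 5; 0 0 0)], sign=-1
Σ_t [2,2]: t=2:+1/120960 = 1/120960
(3j)²=24/1001 [(7 2 5; 2 0 -2)], sign=-1
⇒ 4πI² = 1080/1859
I = (+1)√(1080/1859/(4π)) = 0.21501425
No selection rule forces the value: the integral is nonzero (none).

0.215014 (none)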